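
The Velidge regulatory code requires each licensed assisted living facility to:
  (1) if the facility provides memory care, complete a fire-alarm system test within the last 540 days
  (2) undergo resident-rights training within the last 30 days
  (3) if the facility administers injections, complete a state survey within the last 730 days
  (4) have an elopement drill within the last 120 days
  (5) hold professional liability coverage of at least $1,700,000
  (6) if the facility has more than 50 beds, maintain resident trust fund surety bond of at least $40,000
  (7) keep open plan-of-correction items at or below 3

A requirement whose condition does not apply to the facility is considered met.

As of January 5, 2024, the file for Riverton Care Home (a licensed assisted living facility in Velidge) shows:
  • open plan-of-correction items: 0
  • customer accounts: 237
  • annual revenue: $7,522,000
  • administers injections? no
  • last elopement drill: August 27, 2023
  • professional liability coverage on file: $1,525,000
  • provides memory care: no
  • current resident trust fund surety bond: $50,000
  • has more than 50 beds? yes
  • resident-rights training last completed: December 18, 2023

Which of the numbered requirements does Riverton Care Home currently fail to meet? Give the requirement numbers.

1. condition 'provides memory care' does not hold → requirement n/a → met
2. resident-rights training 18 days ago vs limit 30 → met
3. condition 'administers injections' does not hold → requirement n/a → met
4. elopement drill 131 days ago vs limit 120 → not met
5. professional liability coverage $1,525,000 < $1,700,000 → not met
6. condition 'has more than 50 beds' holds; resident trust fund surety bond $50,000 ≥ $40,000 → met
7. open plan-of-correction items 0 ≤ 3 → met
Not met: 4, 5

4, 5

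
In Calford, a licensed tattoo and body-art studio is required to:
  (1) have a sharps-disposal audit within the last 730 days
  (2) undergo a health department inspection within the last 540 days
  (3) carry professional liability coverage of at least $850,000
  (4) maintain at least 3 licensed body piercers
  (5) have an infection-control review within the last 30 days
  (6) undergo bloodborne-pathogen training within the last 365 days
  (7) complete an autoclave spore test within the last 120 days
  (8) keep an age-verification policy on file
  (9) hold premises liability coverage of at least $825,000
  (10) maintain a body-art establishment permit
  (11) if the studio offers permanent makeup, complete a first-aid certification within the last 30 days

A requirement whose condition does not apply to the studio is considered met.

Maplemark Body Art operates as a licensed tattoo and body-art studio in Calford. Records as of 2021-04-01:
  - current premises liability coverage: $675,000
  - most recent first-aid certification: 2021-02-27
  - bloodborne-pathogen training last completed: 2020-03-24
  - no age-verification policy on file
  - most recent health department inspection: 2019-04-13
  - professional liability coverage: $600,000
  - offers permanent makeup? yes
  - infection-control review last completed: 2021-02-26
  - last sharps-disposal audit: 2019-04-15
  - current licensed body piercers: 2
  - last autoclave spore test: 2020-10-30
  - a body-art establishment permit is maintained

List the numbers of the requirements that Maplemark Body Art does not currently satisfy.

1. sharps-disposal audit 717 days ago vs limit 730 → met
2. health department inspection 719 days ago vs limit 540 → not met
3. professional liability coverage $600,000 < $850,000 → not met
4. licensed body piercers 2 < 3 → not met
5. infection-control review 34 days ago vs limit 30 → not met
6. bloodborne-pathogen training 373 days ago vs limit 365 → not met
7. autoclave spore test 153 days ago vs limit 120 → not met
8. age-verification policy absent → not met
9. premises liability coverage $675,000 < $825,000 → not met
10. body-art establishment permit present → met
11. condition 'offers permanent makeup' holds; first-aid certification 33 days ago vs limit 30 → not met
Not met: 2, 3, 4, 5, 6, 7, 8, 9, 11

2, 3, 4, 5, 6, 7, 8, 9, 11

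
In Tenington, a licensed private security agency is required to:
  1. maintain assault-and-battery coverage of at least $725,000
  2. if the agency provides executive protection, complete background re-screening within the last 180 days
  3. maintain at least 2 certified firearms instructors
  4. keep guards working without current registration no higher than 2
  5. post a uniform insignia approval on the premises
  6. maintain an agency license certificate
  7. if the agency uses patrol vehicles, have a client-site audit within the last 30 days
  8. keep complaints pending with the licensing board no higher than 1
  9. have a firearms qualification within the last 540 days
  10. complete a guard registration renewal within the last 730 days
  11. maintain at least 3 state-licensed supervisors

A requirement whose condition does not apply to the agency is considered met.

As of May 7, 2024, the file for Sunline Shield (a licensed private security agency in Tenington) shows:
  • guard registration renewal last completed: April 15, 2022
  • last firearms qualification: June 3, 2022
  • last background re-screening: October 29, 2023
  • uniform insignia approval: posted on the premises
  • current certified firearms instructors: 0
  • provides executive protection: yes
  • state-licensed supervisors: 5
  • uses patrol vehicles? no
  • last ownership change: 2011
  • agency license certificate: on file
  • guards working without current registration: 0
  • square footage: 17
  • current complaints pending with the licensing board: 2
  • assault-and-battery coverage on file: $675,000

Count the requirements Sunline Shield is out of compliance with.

1. assault-and-battery coverage $675,000 < $725,000 → not met
2. condition 'provides executive protection' holds; background re-screening 191 days ago vs limit 180 → not met
3. certified firearms instructors 0 < 2 → not met
4. guards working without current registration 0 ≤ 2 → met
5. uniform insignia approval present → met
6. agency license certificate present → met
7. condition 'uses patrol vehicles' does not hold → requirement n/a → met
8. complaints pending with the licensing board 2 > 1 → not met
9. firearms qualification 704 days ago vs limit 540 → not met
10. guard registration renewal 753 days ago vs limit 730 → not met
11. state-licensed supervisors 5 ≥ 3 → met
Not met: 6 of 11

6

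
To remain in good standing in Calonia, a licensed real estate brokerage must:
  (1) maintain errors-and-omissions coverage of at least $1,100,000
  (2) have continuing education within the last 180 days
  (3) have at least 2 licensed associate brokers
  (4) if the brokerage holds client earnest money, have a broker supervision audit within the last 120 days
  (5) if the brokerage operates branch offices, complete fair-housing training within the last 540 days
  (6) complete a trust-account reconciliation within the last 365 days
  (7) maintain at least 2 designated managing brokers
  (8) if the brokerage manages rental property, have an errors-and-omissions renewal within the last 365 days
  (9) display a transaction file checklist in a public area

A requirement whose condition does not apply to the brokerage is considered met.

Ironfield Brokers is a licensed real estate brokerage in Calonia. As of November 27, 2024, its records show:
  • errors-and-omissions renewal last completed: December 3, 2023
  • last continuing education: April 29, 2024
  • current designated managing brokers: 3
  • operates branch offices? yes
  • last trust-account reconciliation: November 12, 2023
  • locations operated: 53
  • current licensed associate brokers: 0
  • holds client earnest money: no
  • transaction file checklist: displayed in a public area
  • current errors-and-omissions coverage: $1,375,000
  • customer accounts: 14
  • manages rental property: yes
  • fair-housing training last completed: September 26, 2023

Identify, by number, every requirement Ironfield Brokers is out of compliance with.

1. errors-and-omissions coverage $1,375,000 ≥ $1,100,000 → met
2. continuing education 212 days ago vs limit 180 → not met
3. licensed associate brokers 0 < 2 → not met
4. condition 'holds client earnest money' does not hold → requirement n/a → met
5. condition 'operates branch offices' holds; fair-housing training 428 days ago vs limit 540 → met
6. trust-account reconciliation 381 days ago vs limit 365 → not met
7. designated managing brokers 3 ≥ 2 → met
8. condition 'manages rental property' holds; errors-and-omissions renewal 360 days ago vs limit 365 → met
9. transaction file checklist present → met
Not met: 2, 3, 6

2, 3, 6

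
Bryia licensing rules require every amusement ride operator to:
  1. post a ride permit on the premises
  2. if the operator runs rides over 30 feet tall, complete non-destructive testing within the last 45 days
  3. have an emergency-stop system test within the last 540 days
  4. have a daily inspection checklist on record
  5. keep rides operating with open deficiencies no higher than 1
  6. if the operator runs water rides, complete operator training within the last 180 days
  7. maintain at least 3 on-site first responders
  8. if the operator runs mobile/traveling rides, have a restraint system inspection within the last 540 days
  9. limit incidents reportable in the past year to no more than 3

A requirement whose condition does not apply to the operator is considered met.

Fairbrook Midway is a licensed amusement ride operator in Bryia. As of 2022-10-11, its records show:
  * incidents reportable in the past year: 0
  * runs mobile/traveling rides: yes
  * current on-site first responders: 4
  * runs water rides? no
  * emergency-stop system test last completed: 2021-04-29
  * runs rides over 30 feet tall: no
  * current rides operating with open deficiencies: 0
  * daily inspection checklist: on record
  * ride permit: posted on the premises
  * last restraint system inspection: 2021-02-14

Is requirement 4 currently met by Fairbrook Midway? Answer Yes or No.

Yes

4. daily inspection checklist present → met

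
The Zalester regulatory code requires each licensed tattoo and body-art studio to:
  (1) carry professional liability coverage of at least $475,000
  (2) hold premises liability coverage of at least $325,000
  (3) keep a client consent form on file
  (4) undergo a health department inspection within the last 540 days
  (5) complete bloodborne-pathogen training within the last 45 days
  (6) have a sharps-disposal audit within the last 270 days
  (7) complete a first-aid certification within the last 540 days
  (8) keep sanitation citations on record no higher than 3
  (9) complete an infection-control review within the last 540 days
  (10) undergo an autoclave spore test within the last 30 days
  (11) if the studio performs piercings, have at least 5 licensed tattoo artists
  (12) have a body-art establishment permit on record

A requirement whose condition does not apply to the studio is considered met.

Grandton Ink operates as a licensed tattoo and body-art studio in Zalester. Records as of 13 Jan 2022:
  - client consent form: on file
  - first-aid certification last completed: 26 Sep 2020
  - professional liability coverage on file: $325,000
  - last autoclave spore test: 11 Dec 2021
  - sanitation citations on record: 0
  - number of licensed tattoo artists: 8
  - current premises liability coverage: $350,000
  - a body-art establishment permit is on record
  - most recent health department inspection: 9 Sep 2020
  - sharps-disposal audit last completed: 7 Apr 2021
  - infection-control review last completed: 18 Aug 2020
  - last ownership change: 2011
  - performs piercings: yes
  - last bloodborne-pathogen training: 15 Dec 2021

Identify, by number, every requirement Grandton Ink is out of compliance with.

1, 6, 10

1. professional liability coverage $325,000 < $475,000 → not met
2. premises liability coverage $350,000 ≥ $325,000 → met
3. client consent form present → met
4. health department inspection 491 days ago vs limit 540 → met
5. bloodborne-pathogen training 29 days ago vs limit 45 → met
6. sharps-disposal audit 281 days ago vs limit 270 → not met
7. first-aid certification 474 days ago vs limit 540 → met
8. sanitation citations on record 0 ≤ 3 → met
9. infection-control review 513 days ago vs limit 540 → met
10. autoclave spore test 33 days ago vs limit 30 → not met
11. condition 'performs piercings' holds; licensed tattoo artists 8 ≥ 5 → met
12. body-art establishment permit present → met
Not met: 1, 6, 10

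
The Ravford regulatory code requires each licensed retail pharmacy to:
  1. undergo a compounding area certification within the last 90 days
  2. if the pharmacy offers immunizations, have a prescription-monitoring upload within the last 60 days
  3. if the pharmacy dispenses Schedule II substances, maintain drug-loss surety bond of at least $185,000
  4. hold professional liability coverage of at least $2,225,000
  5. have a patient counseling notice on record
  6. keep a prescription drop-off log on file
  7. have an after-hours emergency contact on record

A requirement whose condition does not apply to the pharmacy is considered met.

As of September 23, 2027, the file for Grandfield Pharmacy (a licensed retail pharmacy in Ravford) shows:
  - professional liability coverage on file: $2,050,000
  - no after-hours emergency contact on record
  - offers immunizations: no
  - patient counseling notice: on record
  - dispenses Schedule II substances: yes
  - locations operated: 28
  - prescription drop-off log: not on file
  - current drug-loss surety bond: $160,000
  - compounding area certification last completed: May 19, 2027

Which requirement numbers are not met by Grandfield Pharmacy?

1. compounding area certification 127 days ago vs limit 90 → not met
2. condition 'offers immunizations' does not hold → requirement n/a → met
3. condition 'dispenses Schedule II substances' holds; drug-loss surety bond $160,000 < $185,000 → not met
4. professional liability coverage $2,050,000 < $2,225,000 → not met
5. patient counseling notice present → met
6. prescription drop-off log absent → not met
7. after-hours emergency contact absent → not met
Not met: 1, 3, 4, 6, 7

1, 3, 4, 6, 7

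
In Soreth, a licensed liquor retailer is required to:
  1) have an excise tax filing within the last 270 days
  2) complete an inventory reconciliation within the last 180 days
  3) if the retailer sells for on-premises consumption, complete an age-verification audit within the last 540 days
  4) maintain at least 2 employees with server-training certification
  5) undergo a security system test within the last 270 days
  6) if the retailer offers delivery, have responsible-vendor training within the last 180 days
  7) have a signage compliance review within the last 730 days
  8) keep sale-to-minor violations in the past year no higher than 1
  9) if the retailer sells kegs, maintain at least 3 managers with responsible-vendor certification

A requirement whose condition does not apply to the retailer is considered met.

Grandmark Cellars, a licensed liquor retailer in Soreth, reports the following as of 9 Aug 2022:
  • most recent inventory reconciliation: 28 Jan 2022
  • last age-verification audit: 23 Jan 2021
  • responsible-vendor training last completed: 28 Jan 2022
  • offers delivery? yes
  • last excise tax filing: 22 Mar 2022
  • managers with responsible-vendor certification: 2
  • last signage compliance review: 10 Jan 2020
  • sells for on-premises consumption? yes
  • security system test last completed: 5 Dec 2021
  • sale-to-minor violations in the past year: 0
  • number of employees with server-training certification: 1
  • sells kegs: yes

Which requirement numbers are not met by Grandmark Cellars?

2, 3, 4, 6, 7, 9

1. excise tax filing 140 days ago vs limit 270 → met
2. inventory reconciliation 193 days ago vs limit 180 → not met
3. condition 'sells for on-premises consumption' holds; age-verification audit 563 days ago vs limit 540 → not met
4. employees with server-training certification 1 < 2 → not met
5. security system test 247 days ago vs limit 270 → met
6. condition 'offers delivery' holds; responsible-vendor training 193 days ago vs limit 180 → not met
7. signage compliance review 942 days ago vs limit 730 → not met
8. sale-to-minor violations in the past year 0 ≤ 1 → met
9. condition 'sells kegs' holds; managers with responsible-vendor certification 2 < 3 → not met
Not met: 2, 3, 4, 6, 7, 9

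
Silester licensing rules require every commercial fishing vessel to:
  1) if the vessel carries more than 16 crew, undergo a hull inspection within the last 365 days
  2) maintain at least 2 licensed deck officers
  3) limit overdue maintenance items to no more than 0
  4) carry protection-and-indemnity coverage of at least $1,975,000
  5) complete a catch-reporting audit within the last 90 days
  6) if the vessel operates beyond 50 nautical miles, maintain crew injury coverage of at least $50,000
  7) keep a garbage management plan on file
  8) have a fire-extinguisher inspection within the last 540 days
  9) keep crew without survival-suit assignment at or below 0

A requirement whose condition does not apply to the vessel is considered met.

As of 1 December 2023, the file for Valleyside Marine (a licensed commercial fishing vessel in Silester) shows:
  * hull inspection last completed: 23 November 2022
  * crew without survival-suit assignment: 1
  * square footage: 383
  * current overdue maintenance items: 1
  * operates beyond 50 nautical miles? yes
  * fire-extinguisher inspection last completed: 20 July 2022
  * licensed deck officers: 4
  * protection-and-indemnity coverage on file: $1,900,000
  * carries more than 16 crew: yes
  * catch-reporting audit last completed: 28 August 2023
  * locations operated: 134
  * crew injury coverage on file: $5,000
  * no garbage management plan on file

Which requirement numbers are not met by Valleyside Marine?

1, 3, 4, 5, 6, 7, 9

1. condition 'carries more than 16 crew' holds; hull inspection 373 days ago vs limit 365 → not met
2. licensed deck officers 4 ≥ 2 → met
3. overdue maintenance items 1 > 0 → not met
4. protection-and-indemnity coverage $1,900,000 < $1,975,000 → not met
5. catch-reporting audit 95 days ago vs limit 90 → not met
6. condition 'operates beyond 50 nautical miles' holds; crew injury coverage $5,000 < $50,000 → not met
7. garbage management plan absent → not met
8. fire-extinguisher inspection 499 days ago vs limit 540 → met
9. crew without survival-suit assignment 1 > 0 → not met
Not met: 1, 3, 4, 5, 6, 7, 9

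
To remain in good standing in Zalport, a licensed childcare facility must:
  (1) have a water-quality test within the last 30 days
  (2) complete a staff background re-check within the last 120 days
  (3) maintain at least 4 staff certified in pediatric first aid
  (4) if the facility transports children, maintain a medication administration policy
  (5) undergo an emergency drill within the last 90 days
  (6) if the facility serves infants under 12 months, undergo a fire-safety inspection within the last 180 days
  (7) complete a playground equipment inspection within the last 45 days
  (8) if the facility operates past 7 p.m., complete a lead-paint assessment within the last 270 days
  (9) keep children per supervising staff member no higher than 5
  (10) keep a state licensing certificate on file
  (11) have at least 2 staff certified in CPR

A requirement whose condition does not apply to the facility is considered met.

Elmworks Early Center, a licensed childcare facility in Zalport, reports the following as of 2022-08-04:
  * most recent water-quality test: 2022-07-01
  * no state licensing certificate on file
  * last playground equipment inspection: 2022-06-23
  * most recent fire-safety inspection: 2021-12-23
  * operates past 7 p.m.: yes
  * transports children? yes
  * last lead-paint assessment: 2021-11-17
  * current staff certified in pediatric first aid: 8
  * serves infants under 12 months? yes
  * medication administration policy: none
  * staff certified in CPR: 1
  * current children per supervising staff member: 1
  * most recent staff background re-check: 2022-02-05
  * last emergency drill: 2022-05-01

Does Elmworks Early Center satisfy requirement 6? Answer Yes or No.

No

6. condition 'serves infants under 12 months' holds; fire-safety inspection 224 days ago vs limit 180 → not met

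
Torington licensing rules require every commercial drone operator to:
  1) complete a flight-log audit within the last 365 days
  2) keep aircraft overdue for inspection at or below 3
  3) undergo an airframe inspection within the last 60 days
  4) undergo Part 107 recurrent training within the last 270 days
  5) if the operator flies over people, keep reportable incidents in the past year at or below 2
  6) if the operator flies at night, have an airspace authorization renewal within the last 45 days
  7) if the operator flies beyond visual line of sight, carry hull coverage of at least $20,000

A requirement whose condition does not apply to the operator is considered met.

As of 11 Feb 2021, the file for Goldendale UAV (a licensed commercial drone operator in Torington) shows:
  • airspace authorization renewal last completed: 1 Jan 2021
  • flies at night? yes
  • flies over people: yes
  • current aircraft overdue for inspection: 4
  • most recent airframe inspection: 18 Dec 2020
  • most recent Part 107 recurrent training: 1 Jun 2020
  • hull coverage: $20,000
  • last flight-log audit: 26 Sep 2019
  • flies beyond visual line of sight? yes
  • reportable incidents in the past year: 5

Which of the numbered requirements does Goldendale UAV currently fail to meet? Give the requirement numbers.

1. flight-log audit 504 days ago vs limit 365 → not met
2. aircraft overdue for inspection 4 > 3 → not met
3. airframe inspection 55 days ago vs limit 60 → met
4. Part 107 recurrent training 255 days ago vs limit 270 → met
5. condition 'flies over people' holds; reportable incidents in the past year 5 > 2 → not met
6. condition 'flies at night' holds; airspace authorization renewal 41 days ago vs limit 45 → met
7. condition 'flies beyond visual line of sight' holds; hull coverage $20,000 ≥ $20,000 → met
Not met: 1, 2, 5

1, 2, 5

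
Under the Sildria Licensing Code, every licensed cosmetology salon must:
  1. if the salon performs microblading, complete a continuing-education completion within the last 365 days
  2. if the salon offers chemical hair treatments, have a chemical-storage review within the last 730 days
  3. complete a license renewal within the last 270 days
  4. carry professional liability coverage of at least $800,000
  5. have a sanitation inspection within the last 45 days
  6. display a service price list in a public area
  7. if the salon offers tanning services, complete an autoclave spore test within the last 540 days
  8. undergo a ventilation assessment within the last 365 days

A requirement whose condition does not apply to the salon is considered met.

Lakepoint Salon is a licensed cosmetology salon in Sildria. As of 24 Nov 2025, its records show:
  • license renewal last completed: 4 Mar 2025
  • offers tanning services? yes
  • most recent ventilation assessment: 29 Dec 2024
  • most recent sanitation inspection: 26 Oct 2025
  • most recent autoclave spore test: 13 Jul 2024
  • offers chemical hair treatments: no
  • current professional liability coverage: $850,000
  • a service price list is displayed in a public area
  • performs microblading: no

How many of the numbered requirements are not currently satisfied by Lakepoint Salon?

0

1. condition 'performs microblading' does not hold → requirement n/a → met
2. condition 'offers chemical hair treatments' does not hold → requirement n/a → met
3. license renewal 265 days ago vs limit 270 → met
4. professional liability coverage $850,000 ≥ $800,000 → met
5. sanitation inspection 29 days ago vs limit 45 → met
6. service price list present → met
7. condition 'offers tanning services' holds; autoclave spore test 499 days ago vs limit 540 → met
8. ventilation assessment 330 days ago vs limit 365 → met
Not met: 0 of 8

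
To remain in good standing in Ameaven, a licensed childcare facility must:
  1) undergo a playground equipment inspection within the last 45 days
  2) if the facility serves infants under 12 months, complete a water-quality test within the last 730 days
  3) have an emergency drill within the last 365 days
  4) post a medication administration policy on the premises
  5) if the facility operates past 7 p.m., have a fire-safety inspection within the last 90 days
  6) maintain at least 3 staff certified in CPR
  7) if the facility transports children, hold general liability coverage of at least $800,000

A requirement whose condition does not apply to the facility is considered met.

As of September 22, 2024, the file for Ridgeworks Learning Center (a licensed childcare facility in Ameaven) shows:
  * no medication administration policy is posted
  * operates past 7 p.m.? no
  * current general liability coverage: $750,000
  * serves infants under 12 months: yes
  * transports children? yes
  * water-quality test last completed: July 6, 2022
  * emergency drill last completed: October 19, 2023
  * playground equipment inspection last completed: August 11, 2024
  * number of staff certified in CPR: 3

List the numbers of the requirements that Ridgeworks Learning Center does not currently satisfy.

1. playground equipment inspection 42 days ago vs limit 45 → met
2. condition 'serves infants under 12 months' holds; water-quality test 809 days ago vs limit 730 → not met
3. emergency drill 339 days ago vs limit 365 → met
4. medication administration policy absent → not met
5. condition 'operates past 7 p.m.' does not hold → requirement n/a → met
6. staff certified in CPR 3 ≥ 3 → met
7. condition 'transports children' holds; general liability coverage $750,000 < $800,000 → not met
Not met: 2, 4, 7

2, 4, 7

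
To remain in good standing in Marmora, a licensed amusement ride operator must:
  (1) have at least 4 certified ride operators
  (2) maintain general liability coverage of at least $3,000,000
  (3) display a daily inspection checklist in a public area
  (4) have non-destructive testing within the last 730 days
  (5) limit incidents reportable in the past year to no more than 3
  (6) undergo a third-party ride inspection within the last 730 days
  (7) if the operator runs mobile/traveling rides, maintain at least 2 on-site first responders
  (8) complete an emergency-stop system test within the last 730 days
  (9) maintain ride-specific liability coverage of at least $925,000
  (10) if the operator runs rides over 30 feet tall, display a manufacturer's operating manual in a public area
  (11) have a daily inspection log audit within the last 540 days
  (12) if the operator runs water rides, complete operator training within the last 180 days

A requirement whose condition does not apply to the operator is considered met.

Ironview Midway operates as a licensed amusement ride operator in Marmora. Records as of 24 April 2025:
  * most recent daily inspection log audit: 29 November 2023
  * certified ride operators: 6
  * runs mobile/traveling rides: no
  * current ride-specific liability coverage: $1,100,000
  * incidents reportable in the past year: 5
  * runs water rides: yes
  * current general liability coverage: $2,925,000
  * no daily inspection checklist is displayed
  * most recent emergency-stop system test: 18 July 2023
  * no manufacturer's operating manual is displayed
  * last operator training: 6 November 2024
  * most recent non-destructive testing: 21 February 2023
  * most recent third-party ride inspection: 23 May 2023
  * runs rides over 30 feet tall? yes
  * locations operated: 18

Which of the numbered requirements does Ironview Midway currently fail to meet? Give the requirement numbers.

1. certified ride operators 6 ≥ 4 → met
2. general liability coverage $2,925,000 < $3,000,000 → not met
3. daily inspection checklist absent → not met
4. non-destructive testing 793 days ago vs limit 730 → not met
5. incidents reportable in the past year 5 > 3 → not met
6. third-party ride inspection 702 days ago vs limit 730 → met
7. condition 'runs mobile/traveling rides' does not hold → requirement n/a → met
8. emergency-stop system test 646 days ago vs limit 730 → met
9. ride-specific liability coverage $1,100,000 ≥ $925,000 → met
10. condition 'runs rides over 30 feet tall' holds; manufacturer's operating manual absent → not met
11. daily inspection log audit 512 days ago vs limit 540 → met
12. condition 'runs water rides' holds; operator training 169 days ago vs limit 180 → met
Not met: 2, 3, 4, 5, 10

2, 3, 4, 5, 10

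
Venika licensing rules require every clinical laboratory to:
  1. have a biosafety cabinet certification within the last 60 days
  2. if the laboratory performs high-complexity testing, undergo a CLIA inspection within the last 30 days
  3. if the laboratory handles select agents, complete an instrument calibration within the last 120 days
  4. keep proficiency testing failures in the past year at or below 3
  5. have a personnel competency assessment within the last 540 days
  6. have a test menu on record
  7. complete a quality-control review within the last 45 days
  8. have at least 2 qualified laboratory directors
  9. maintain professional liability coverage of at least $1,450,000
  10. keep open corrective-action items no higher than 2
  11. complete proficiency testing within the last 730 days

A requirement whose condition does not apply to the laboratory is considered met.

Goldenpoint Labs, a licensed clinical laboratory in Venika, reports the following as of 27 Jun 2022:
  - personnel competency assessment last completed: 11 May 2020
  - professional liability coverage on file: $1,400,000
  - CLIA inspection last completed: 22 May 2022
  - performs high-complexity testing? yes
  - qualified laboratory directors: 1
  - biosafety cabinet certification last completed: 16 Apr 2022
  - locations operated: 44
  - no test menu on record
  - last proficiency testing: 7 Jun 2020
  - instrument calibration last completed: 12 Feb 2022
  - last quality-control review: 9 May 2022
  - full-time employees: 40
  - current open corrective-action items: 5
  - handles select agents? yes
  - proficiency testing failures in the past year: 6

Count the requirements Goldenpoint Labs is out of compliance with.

1. biosafety cabinet certification 72 days ago vs limit 60 → not met
2. condition 'performs high-complexity testing' holds; CLIA inspection 36 days ago vs limit 30 → not met
3. condition 'handles select agents' holds; instrument calibration 135 days ago vs limit 120 → not met
4. proficiency testing failures in the past year 6 > 3 → not met
5. personnel competency assessment 777 days ago vs limit 540 → not met
6. test menu absent → not met
7. quality-control review 49 days ago vs limit 45 → not met
8. qualified laboratory directors 1 < 2 → not met
9. professional liability coverage $1,400,000 < $1,450,000 → not met
10. open corrective-action items 5 > 2 → not met
11. proficiency testing 750 days ago vs limit 730 → not met
Not met: 11 of 11

11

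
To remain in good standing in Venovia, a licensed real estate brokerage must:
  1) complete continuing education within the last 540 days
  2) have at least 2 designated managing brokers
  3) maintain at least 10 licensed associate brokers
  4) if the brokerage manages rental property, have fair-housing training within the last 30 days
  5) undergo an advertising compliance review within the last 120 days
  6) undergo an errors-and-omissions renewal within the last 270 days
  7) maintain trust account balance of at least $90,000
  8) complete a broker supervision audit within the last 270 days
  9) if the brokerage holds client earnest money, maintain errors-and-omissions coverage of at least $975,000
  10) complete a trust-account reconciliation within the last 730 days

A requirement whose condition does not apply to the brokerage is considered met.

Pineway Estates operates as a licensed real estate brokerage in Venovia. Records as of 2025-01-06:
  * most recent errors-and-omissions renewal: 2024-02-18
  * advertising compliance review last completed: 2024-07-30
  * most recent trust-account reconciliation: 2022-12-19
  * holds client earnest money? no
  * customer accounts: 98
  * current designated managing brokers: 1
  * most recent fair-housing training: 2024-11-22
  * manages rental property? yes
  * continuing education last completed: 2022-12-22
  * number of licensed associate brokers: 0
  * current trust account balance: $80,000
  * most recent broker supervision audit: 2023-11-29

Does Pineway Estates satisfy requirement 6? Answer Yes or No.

No

6. errors-and-omissions renewal 323 days ago vs limit 270 → not met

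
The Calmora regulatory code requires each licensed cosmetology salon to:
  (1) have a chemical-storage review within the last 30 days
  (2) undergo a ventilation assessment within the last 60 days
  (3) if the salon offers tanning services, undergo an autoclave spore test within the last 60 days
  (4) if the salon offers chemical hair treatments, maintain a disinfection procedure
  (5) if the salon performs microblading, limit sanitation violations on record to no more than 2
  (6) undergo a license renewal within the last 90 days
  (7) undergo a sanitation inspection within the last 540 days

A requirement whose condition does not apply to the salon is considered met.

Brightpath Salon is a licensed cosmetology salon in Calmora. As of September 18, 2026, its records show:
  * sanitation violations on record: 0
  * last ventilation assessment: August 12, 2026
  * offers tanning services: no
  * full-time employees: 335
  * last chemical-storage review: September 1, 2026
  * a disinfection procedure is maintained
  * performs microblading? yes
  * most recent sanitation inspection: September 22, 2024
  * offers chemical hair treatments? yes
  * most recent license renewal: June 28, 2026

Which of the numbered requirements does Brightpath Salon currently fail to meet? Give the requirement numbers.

1. chemical-storage review 17 days ago vs limit 30 → met
2. ventilation assessment 37 days ago vs limit 60 → met
3. condition 'offers tanning services' does not hold → requirement n/a → met
4. condition 'offers chemical hair treatments' holds; disinfection procedure present → met
5. condition 'performs microblading' holds; sanitation violations on record 0 ≤ 2 → met
6. license renewal 82 days ago vs limit 90 → met
7. sanitation inspection 726 days ago vs limit 540 → not met
Not met: 7

7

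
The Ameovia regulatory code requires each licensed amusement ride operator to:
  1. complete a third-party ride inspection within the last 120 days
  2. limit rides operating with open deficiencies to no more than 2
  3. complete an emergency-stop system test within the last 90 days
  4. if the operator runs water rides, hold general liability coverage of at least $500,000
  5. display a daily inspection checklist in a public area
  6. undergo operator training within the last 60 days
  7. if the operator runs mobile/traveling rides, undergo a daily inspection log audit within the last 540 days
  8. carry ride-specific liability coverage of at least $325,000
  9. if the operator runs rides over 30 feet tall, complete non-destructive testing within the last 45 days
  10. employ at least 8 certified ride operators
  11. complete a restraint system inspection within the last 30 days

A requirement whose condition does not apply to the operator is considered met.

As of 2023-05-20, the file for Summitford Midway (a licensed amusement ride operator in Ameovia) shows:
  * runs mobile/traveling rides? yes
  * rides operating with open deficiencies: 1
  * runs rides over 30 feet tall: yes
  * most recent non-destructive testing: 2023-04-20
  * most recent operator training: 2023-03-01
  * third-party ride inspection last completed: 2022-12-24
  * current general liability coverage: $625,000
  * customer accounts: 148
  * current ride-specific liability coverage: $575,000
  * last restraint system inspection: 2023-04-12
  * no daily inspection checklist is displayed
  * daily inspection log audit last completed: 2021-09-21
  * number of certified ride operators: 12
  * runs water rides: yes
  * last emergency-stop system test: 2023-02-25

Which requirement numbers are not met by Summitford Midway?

1, 5, 6, 7, 11

1. third-party ride inspection 147 days ago vs limit 120 → not met
2. rides operating with open deficiencies 1 ≤ 2 → met
3. emergency-stop system test 84 days ago vs limit 90 → met
4. condition 'runs water rides' holds; general liability coverage $625,000 ≥ $500,000 → met
5. daily inspection checklist absent → not met
6. operator training 80 days ago vs limit 60 → not met
7. condition 'runs mobile/traveling rides' holds; daily inspection log audit 606 days ago vs limit 540 → not met
8. ride-specific liability coverage $575,000 ≥ $325,000 → met
9. condition 'runs rides over 30 feet tall' holds; non-destructive testing 30 days ago vs limit 45 → met
10. certified ride operators 12 ≥ 8 → met
11. restraint system inspection 38 days ago vs limit 30 → not met
Not met: 1, 5, 6, 7, 11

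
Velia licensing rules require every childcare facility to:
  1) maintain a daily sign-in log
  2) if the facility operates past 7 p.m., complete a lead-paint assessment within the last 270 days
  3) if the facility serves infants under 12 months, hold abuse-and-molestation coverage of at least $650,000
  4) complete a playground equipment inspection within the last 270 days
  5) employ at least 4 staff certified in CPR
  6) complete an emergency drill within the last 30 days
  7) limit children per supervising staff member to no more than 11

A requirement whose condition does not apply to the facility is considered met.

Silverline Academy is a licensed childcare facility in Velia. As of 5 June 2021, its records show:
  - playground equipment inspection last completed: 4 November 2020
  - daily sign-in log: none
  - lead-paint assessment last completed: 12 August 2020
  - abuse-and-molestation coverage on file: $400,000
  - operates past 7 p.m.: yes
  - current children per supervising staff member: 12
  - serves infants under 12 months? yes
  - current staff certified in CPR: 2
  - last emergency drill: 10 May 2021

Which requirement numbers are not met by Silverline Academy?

1, 2, 3, 5, 7

1. daily sign-in log absent → not met
2. condition 'operates past 7 p.m.' holds; lead-paint assessment 297 days ago vs limit 270 → not met
3. condition 'serves infants under 12 months' holds; abuse-and-molestation coverage $400,000 < $650,000 → not met
4. playground equipment inspection 213 days ago vs limit 270 → met
5. staff certified in CPR 2 < 4 → not met
6. emergency drill 26 days ago vs limit 30 → met
7. children per supervising staff member 12 > 11 → not met
Not met: 1, 2, 3, 5, 7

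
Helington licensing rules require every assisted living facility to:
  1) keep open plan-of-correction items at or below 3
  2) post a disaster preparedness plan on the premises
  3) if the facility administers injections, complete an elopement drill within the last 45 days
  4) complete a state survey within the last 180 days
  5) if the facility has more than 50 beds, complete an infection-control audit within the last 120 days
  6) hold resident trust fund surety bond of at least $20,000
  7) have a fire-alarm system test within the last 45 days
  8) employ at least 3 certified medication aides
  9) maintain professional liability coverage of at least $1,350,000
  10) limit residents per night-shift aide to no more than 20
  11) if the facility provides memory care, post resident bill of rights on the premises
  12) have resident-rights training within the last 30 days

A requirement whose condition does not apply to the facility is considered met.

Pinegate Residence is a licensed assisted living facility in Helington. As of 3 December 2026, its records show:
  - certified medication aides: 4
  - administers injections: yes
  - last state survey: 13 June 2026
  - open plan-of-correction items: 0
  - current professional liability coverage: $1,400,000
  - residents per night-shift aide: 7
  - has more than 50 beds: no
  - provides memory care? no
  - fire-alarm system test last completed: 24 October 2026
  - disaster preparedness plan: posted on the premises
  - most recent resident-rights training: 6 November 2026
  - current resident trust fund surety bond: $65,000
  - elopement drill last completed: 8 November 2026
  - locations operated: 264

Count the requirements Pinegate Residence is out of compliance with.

0

1. open plan-of-correction items 0 ≤ 3 → met
2. disaster preparedness plan present → met
3. condition 'administers injections' holds; elopement drill 25 days ago vs limit 45 → met
4. state survey 173 days ago vs limit 180 → met
5. condition 'has more than 50 beds' does not hold → requirement n/a → met
6. resident trust fund surety bond $65,000 ≥ $20,000 → met
7. fire-alarm system test 40 days ago vs limit 45 → met
8. certified medication aides 4 ≥ 3 → met
9. professional liability coverage $1,400,000 ≥ $1,350,000 → met
10. residents per night-shift aide 7 ≤ 20 → met
11. condition 'provides memory care' does not hold → requirement n/a → met
12. resident-rights training 27 days ago vs limit 30 → met
Not met: 0 of 12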